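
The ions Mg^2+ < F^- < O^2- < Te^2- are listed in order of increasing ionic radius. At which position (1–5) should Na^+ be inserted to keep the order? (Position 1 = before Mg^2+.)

Electron counts and nuclear charges: Mg^2+ (Z=12, 10 e⁻), Na^+ (Z=11, 10 e⁻), F^- (Z=9, 10 e⁻), O^2- (Z=8, 10 e⁻), Te^2- (Z=52, 54 e⁻). Mg^2+ < Na^+ (both 10 e⁻, Z=12>11); Na^+ < F^- (both 10 e⁻, Z=11>9); F^- < O^2- (both 10 e⁻, Z=9>8); O^2- < Te^2- (same group, 3 shells fewer).
The complete sequence is Mg^2+ < Na^+ < F^- < O^2- < Te^2-. Na^+ sits at position 2.

2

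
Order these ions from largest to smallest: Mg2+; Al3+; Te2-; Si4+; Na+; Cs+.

Electron counts and nuclear charges: Si4+: 10 e⁻, Z=14, Al3+: 10 e⁻, Z=13, Mg2+: 10 e⁻, Z=12, Na+: 10 e⁻, Z=11, Cs+: 54 e⁻, Z=55, Te2-: 54 e⁻, Z=52. Si4+ < Al3+ (isoelectronic, higher Z=14 is smaller); Al3+ < Mg2+ (both 10 e⁻, Z=13>12); Mg2+ < Na+ (isoelectronic, higher Z=12 is smaller); Na+ < Cs+ (same group, 3 shells fewer); Cs+ < Te2- (both 54 e⁻, Z=55>52).

Te2- > Cs+ > Na+ > Mg2+ > Al3+ > Si4+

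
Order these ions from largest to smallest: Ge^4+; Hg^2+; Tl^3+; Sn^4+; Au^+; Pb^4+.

Au^+ > Hg^2+ > Tl^3+ > Pb^4+ > Sn^4+ > Ge^4+

First list Z and electron count for each: Ge^4+: 28 e⁻, Z=32, Sn^4+: 46 e⁻, Z=50, Pb^4+: 78 e⁻, Z=82, Tl^3+: 78 e⁻, Z=81, Hg^2+: 78 e⁻, Z=80, Au^+: 78 e⁻, Z=79. Ge^4+ < Sn^4+ (same group, period 4 vs 5); Sn^4+ < Pb^4+ (same group, period 5 vs 6); Pb^4+ < Tl^3+ (both 78 e⁻, Z=82>81); Tl^3+ < Hg^2+ (isoelectronic, higher Z=81 is smaller); Hg^2+ < Au^+ (isoelectronic, higher Z=80 is smaller).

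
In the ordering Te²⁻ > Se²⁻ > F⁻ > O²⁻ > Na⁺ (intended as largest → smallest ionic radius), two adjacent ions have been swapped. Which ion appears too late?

Scanning neighbour by neighbour, only F⁻/O²⁻ violates a trend: they are isoelectronic (10 e⁻) and F has more protons than O (9 vs 8), making F⁻ smaller. That makes O²⁻ the one sitting a position late relative to where it belongs.

O²⁻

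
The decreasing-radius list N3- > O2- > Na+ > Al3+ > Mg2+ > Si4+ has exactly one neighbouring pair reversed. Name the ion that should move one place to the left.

Mg2+

Scanning neighbour by neighbour, only Al3+/Mg2+ violates a trend: they are isoelectronic (10 e⁻) and Al has more protons than Mg (13 vs 12), making Al3+ smaller. That makes Mg2+ the one sitting a position late relative to where it belongs.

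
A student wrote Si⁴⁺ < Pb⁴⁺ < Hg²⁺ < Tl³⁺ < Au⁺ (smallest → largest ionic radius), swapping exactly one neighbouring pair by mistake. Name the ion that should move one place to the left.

Compare adjacent ions: both have 78 electrons but Z(Tl)=81 > Z(Hg)=80, so Tl³⁺ should be the smaller of the two — yet in this increasing list Hg²⁺ sits before Tl³⁺. Nothing else is reversed, so Tl³⁺ should move one place to the left.

Tl³⁺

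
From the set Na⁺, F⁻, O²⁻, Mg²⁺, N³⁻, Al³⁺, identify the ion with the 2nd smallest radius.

Mg²⁺

These species are isoelectronic with 10 electrons. The only difference is the number of protons: Al³⁺ (Z=13), Mg²⁺ (Z=12), Na⁺ (Z=11), F⁻ (Z=9), O²⁻ (Z=8), N³⁻ (Z=7). The strongest nuclear pull (Al³⁺) gives the smallest ion.
Full ascending order: Al³⁺ < Mg²⁺ < Na⁺ < F⁻ < O²⁻ < N³⁻. Counting from the smallest, position 2 is Mg²⁺.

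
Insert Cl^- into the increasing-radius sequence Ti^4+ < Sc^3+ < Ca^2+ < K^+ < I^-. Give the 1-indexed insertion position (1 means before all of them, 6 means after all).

5

First list Z and electron count for each: Ti^4+ (Z=22, 18 e⁻), Sc^3+ (Z=21, 18 e⁻), Ca^2+ (Z=20, 18 e⁻), K^+ (Z=19, 18 e⁻), Cl^- (Z=17, 18 e⁻), I^- (Z=53, 54 e⁻). Ti^4+ < Sc^3+ (isoelectronic, higher Z=22 is smaller); Sc^3+ < Ca^2+ (isoelectronic, higher Z=21 is smaller); Ca^2+ < K^+ (both 18 e⁻, Z=20>19); K^+ < Cl^- (isoelectronic, higher Z=19 is smaller); Cl^- < I^- (same group, 2 shells fewer).
Putting Cl^- in gives Ti^4+ < Sc^3+ < Ca^2+ < K^+ < Cl^- < I^-; it lands at slot 5.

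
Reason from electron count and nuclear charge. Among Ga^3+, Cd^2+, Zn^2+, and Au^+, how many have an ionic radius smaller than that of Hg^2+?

3

Electron counts and nuclear charges: Ga^3+ has 28 e⁻ (Z=31), Zn^2+ has 28 e⁻ (Z=30), Cd^2+ has 46 e⁻ (Z=48), Hg^2+ has 78 e⁻ (Z=80), Au^+ has 78 e⁻ (Z=79). Ga^3+ < Zn^2+ (isoelectronic, higher Z=31 is smaller); Zn^2+ < Cd^2+ (same group, 1 shell fewer); Cd^2+ < Hg^2+ (same group, period 5 vs 6); Hg^2+ < Au^+ (both 78 e⁻, Z=80>79).
Relative to Hg^2+, the ions that are smaller are Ga^3+, Zn^2+, Cd^2+. Count: 3.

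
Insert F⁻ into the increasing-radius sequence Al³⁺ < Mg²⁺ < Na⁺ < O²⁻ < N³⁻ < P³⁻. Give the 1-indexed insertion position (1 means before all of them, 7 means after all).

4

Electron counts and nuclear charges: Al³⁺ (Z=13, 10 e⁻), Mg²⁺ (Z=12, 10 e⁻), Na⁺ (Z=11, 10 e⁻), F⁻ (Z=9, 10 e⁻), O²⁻ (Z=8, 10 e⁻), N³⁻ (Z=7, 10 e⁻), P³⁻ (Z=15, 18 e⁻). Al³⁺ < Mg²⁺ (isoelectronic, higher Z=13 is smaller); Mg²⁺ < Na⁺ (both 10 e⁻, Z=12>11); Na⁺ < F⁻ (both 10 e⁻, Z=11>9); F⁻ < O²⁻ (both 10 e⁻, Z=9>8); O²⁻ < N³⁻ (isoelectronic, higher Z=8 is smaller); N³⁻ < P³⁻ (same group, 1 shell fewer).
Putting F⁻ in gives Al³⁺ < Mg²⁺ < Na⁺ < F⁻ < O²⁻ < N³⁻ < P³⁻; it lands at slot 4.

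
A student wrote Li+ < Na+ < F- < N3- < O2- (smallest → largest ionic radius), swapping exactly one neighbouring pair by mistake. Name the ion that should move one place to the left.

O2-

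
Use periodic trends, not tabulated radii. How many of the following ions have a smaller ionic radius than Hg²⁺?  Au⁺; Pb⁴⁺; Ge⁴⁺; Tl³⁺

First list Z and electron count for each: Ge⁴⁺: 28 e⁻, Z=32, Pb⁴⁺: 78 e⁻, Z=82, Tl³⁺: 78 e⁻, Z=81, Hg²⁺: 78 e⁻, Z=80, Au⁺: 78 e⁻, Z=79. Ge⁴⁺ < Pb⁴⁺ (same group, period 4 vs 6); Pb⁴⁺ < Tl³⁺ (isoelectronic, higher Z=82 is smaller); Tl³⁺ < Hg²⁺ (both 78 e⁻, Z=81>80); Hg²⁺ < Au⁺ (isoelectronic, higher Z=80 is smaller).
Placing each against Hg²⁺: smaller — Ge⁴⁺, Pb⁴⁺, Tl³⁺; larger — Au⁺. So 3 are smaller.

3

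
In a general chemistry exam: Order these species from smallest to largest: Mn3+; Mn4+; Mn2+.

Mn4+ < Mn3+ < Mn2+

Same element, different charge: the more highly charged cation has fewer electrons and a greater effective nuclear charge per electron, making Mn4+ the smallest.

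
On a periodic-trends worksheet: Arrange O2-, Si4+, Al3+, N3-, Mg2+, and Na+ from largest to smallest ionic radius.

N3- > O2- > Na+ > Mg2+ > Al3+ > Si4+

Isoelectronic series (10 e⁻ each). Size is set by nuclear charge: more protons means a smaller ion. Si4+ (Z=14), Al3+ (Z=13), Mg2+ (Z=12), Na+ (Z=11), O2- (Z=8), N3- (Z=7).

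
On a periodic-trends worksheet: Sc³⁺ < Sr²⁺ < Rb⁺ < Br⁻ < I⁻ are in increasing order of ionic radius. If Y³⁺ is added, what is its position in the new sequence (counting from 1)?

2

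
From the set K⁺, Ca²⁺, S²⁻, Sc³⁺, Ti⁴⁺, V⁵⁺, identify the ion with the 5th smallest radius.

K⁺

These species are isoelectronic with 18 electrons. The only difference is the number of protons: V⁵⁺ (Z=23), Ti⁴⁺ (Z=22), Sc³⁺ (Z=21), Ca²⁺ (Z=20), K⁺ (Z=19), S²⁻ (Z=16). The strongest nuclear pull (V⁵⁺) gives the smallest ion.
That gives V⁵⁺ < Ti⁴⁺ < Sc³⁺ < Ca²⁺ < K⁺ < S²⁻. From the smallest end, number 5 is K⁺.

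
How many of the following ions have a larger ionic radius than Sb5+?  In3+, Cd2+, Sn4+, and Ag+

4

These species are isoelectronic with 46 electrons. The only difference is the number of protons: Sb5+ (Z=51), Sn4+ (Z=50), In3+ (Z=49), Cd2+ (Z=48), Ag+ (Z=47). The strongest nuclear pull (Sb5+) gives the smallest ion.
Ordering all of them (including Sb5+) by radius gives Sb5+ < Sn4+ < In3+ < Cd2+ < Ag+. Count: 4.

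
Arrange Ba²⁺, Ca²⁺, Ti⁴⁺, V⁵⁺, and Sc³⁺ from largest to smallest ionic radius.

Ba²⁺ > Ca²⁺ > Sc³⁺ > Ti⁴⁺ > V⁵⁺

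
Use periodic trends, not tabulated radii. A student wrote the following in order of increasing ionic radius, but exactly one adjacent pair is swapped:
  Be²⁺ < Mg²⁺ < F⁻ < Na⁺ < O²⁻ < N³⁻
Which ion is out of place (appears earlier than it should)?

F⁻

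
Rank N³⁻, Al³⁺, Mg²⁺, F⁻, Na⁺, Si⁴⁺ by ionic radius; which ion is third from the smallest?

All of these have 10 electrons (isoelectronic). With the same electron cloud, the ion with the most protons pulls it in tightest. Nuclear charges: Si⁴⁺ (Z=14), Al³⁺ (Z=13), Mg²⁺ (Z=12), Na⁺ (Z=11), F⁻ (Z=9), N³⁻ (Z=7). Highest Z is smallest.
That gives Si⁴⁺ < Al³⁺ < Mg²⁺ < Na⁺ < F⁻ < N³⁻. From the smallest end, number 3 is Mg²⁺.

Mg²⁺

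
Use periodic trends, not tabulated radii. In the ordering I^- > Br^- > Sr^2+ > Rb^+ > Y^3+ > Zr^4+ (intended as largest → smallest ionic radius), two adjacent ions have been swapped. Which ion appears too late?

Check each adjacent pair. Sr^2+ and Rb^+ are reversed: Sr^2+ and Rb^+ share 36 electrons; the higher nuclear charge on Sr (Z=38) contracts it more, so Sr^2+ < Rb^+. No other neighbouring pair contradicts the periodic trends, so Rb^+ is the ion listed too late.

Rb^+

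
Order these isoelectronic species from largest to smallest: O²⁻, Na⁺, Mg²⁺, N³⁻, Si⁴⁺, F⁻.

Isoelectronic series (10 e⁻ each). Size is set by nuclear charge: more protons means a smaller ion. Si⁴⁺ (Z=14), Mg²⁺ (Z=12), Na⁺ (Z=11), F⁻ (Z=9), O²⁻ (Z=8), N³⁻ (Z=7).

N³⁻ > O²⁻ > F⁻ > Na⁺ > Mg²⁺ > Si⁴⁺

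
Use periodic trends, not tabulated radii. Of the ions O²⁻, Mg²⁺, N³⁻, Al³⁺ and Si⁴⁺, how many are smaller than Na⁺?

3

Isoelectronic series (10 e⁻ each). Size is set by nuclear charge: more protons means a smaller ion. Si⁴⁺ (Z=14), Al³⁺ (Z=13), Mg²⁺ (Z=12), Na⁺ (Z=11), O²⁻ (Z=8), N³⁻ (Z=7).
Overall: Si⁴⁺ < Al³⁺ < Mg²⁺ < Na⁺ < O²⁻ < N³⁻. Na⁺ has 3 below it and 2 above. Count: 3.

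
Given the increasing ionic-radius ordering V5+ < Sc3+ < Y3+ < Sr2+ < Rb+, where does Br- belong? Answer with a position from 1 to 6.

Work out protons and electrons: V5+ has 18 e⁻ (Z=23), Sc3+ has 18 e⁻ (Z=21), Y3+ has 36 e⁻ (Z=39), Sr2+ has 36 e⁻ (Z=38), Rb+ has 36 e⁻ (Z=37), Br- has 36 e⁻ (Z=35). V5+ < Sc3+ (isoelectronic, higher Z=23 is smaller); Sc3+ < Y3+ (same group, 1 shell fewer); Y3+ < Sr2+ (isoelectronic, higher Z=39 is smaller); Sr2+ < Rb+ (isoelectronic, higher Z=38 is smaller); Rb+ < Br- (both 36 e⁻, Z=37>35).
Merged order: V5+ < Sc3+ < Y3+ < Sr2+ < Rb+ < Br- — Br- is number 6.

6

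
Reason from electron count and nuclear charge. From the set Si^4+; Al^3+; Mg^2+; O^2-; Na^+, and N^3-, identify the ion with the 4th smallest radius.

Each ion has 10 electrons. The ranking follows nuclear charge in reverse — greater Z gives a smaller radius. Si^4+ (Z=14), Al^3+ (Z=13), Mg^2+ (Z=12), Na^+ (Z=11), O^2- (Z=8), N^3- (Z=7).
Ordering: Si^4+ < Al^3+ < Mg^2+ < Na^+ < O^2- < N^3-. The 4th smallest is Na^+.

Na^+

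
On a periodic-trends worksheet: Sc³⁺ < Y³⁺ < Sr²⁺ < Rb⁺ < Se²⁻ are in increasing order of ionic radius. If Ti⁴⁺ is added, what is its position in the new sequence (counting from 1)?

Work out protons and electrons: Ti⁴⁺ (Z=22, 18 e⁻), Sc³⁺ (Z=21, 18 e⁻), Y³⁺ (Z=39, 36 e⁻), Sr²⁺ (Z=38, 36 e⁻), Rb⁺ (Z=37, 36 e⁻), Se²⁻ (Z=34, 36 e⁻). Ti⁴⁺ < Sc³⁺ (isoelectronic, higher Z=22 is smaller); Sc³⁺ < Y³⁺ (same group, 1 shell fewer); Y³⁺ < Sr²⁺ (both 36 e⁻, Z=39>38); Sr²⁺ < Rb⁺ (both 36 e⁻, Z=38>37); Rb⁺ < Se²⁻ (isoelectronic, higher Z=37 is smaller).
Merged order: Ti⁴⁺ < Sc³⁺ < Y³⁺ < Sr²⁺ < Rb⁺ < Se²⁻ — Ti⁴⁺ is number 1.

1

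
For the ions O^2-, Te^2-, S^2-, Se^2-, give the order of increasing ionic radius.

O^2- < S^2- < Se^2- < Te^2-

All are in the same group with charge -2. Radius grows down the group as n (the outermost shell) increases.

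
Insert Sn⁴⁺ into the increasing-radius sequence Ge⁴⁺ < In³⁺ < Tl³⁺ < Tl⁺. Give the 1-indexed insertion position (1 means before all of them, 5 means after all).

2

Tabulating Z and e⁻: Ge⁴⁺ has 28 e⁻ (Z=32), Sn⁴⁺ has 46 e⁻ (Z=50), In³⁺ has 46 e⁻ (Z=49), Tl³⁺ has 78 e⁻ (Z=81), Tl⁺ has 80 e⁻ (Z=81). Ge⁴⁺ < Sn⁴⁺ (same group, period 4 vs 5); Sn⁴⁺ < In³⁺ (isoelectronic, higher Z=50 is smaller); In³⁺ < Tl³⁺ (same group, period 5 vs 6); Tl³⁺ < Tl⁺ (same element, +3 vs +1).
Merged order: Ge⁴⁺ < Sn⁴⁺ < In³⁺ < Tl³⁺ < Tl⁺ — Sn⁴⁺ is number 2.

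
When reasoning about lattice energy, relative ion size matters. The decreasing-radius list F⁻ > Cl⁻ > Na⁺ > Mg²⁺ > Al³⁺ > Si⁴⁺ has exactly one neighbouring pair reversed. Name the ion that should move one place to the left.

Scanning neighbour by neighbour, only F⁻/Cl⁻ violates a trend: same group and charge — period 2 sits above period 3, so F⁻ is smaller. That makes Cl⁻ the one sitting a position late relative to where it belongs.

Cl⁻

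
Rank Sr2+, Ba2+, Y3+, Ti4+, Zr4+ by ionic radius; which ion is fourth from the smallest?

Sr2+

Work out protons and electrons: Ti4+ (Z=22, 18 e⁻), Zr4+ (Z=40, 36 e⁻), Y3+ (Z=39, 36 e⁻), Sr2+ (Z=38, 36 e⁻), Ba2+ (Z=56, 54 e⁻). Ti4+ < Zr4+ (same group, period 4 vs 5); Zr4+ < Y3+ (both 36 e⁻, Z=40>39); Y3+ < Sr2+ (both 36 e⁻, Z=39>38); Sr2+ < Ba2+ (same group, period 5 vs 6).
Ordering: Ti4+ < Zr4+ < Y3+ < Sr2+ < Ba2+. The fourth smallest is Sr2+.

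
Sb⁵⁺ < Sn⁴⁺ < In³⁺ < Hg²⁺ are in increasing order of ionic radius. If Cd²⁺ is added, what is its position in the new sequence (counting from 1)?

4

Electron counts and nuclear charges: Sb⁵⁺ has 46 e⁻ (Z=51), Sn⁴⁺ has 46 e⁻ (Z=50), In³⁺ has 46 e⁻ (Z=49), Cd²⁺ has 46 e⁻ (Z=48), Hg²⁺ has 78 e⁻ (Z=80). Sb⁵⁺ < Sn⁴⁺ (isoelectronic, higher Z=51 is smaller); Sn⁴⁺ < In³⁺ (both 46 e⁻, Z=50>49); In³⁺ < Cd²⁺ (both 46 e⁻, Z=49>48); Cd²⁺ < Hg²⁺ (same group, 1 shell fewer).
Putting Cd²⁺ in gives Sb⁵⁺ < Sn⁴⁺ < In³⁺ < Cd²⁺ < Hg²⁺; it lands at slot 4.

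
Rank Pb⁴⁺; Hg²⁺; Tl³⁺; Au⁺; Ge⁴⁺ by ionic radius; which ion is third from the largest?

Tl³⁺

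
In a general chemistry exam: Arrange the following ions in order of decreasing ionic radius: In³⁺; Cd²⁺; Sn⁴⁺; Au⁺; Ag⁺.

Tabulating Z and e⁻: Sn⁴⁺ (Z=50, 46 e⁻), In³⁺ (Z=49, 46 e⁻), Cd²⁺ (Z=48, 46 e⁻), Ag⁺ (Z=47, 46 e⁻), Au⁺ (Z=79, 78 e⁻). Sn⁴⁺ < In³⁺ (both 46 e⁻, Z=50>49); In³⁺ < Cd²⁺ (both 46 e⁻, Z=49>48); Cd²⁺ < Ag⁺ (both 46 e⁻, Z=48>47); Ag⁺ < Au⁺ (same group, 1 shell fewer).

Au⁺ > Ag⁺ > Cd²⁺ > In³⁺ > Sn⁴⁺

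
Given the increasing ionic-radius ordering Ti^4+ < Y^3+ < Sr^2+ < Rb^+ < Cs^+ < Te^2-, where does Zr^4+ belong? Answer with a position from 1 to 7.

Electron counts and nuclear charges: Ti^4+: 18 e⁻, Z=22, Zr^4+: 36 e⁻, Z=40, Y^3+: 36 e⁻, Z=39, Sr^2+: 36 e⁻, Z=38, Rb^+: 36 e⁻, Z=37, Cs^+: 54 e⁻, Z=55, Te^2-: 54 e⁻, Z=52. Ti^4+ < Zr^4+ (same group, period 4 vs 5); Zr^4+ < Y^3+ (both 36 e⁻, Z=40>39); Y^3+ < Sr^2+ (isoelectronic, higher Z=39 is smaller); Sr^2+ < Rb^+ (both 36 e⁻, Z=38>37); Rb^+ < Cs^+ (same group, 1 shell fewer); Cs^+ < Te^2- (both 54 e⁻, Z=55>52).
Putting Zr^4+ in gives Ti^4+ < Zr^4+ < Y^3+ < Sr^2+ < Rb^+ < Cs^+ < Te^2-; it lands at slot 2.

2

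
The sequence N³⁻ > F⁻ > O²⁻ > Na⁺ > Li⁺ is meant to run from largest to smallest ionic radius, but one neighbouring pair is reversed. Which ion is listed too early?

Scanning neighbour by neighbour, only F⁻/O²⁻ violates a trend: F⁻ and O²⁻ share 10 electrons; the higher nuclear charge on F (Z=9) contracts it more, so F⁻ < O²⁻. That makes F⁻ the one sitting a position early relative to where it belongs.

F⁻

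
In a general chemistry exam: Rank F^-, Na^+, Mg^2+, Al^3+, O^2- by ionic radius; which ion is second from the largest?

F^-

Isoelectronic series (10 e⁻ each). Size is set by nuclear charge: more protons means a smaller ion. Al^3+ (Z=13), Mg^2+ (Z=12), Na^+ (Z=11), F^- (Z=9), O^2- (Z=8).
Full ascending order: Al^3+ < Mg^2+ < Na^+ < F^- < O^2-. Counting from the largest, position 2 is F^-.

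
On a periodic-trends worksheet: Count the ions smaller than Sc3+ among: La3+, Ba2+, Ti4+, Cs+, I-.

First list Z and electron count for each: Ti4+ has 18 e⁻ (Z=22), Sc3+ has 18 e⁻ (Z=21), La3+ has 54 e⁻ (Z=57), Ba2+ has 54 e⁻ (Z=56), Cs+ has 54 e⁻ (Z=55), I- has 54 e⁻ (Z=53). Ti4+ < Sc3+ (both 18 e⁻, Z=22>21); Sc3+ < La3+ (same group, 2 shells fewer); La3+ < Ba2+ (isoelectronic, higher Z=57 is smaller); Ba2+ < Cs+ (isoelectronic, higher Z=56 is smaller); Cs+ < I- (both 54 e⁻, Z=55>53).
Relative to Sc3+, the ions that are smaller are Ti4+. So 1 is smaller.

1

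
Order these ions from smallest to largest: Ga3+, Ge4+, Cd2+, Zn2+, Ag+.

Ge4+ < Ga3+ < Zn2+ < Cd2+ < Ag+

Electron counts and nuclear charges: Ge4+ has 28 e⁻ (Z=32), Ga3+ has 28 e⁻ (Z=31), Zn2+ has 28 e⁻ (Z=30), Cd2+ has 46 e⁻ (Z=48), Ag+ has 46 e⁻ (Z=47). Ge4+ < Ga3+ (isoelectronic, higher Z=32 is smaller); Ga3+ < Zn2+ (both 28 e⁻, Z=31>30); Zn2+ < Cd2+ (same group, period 4 vs 5); Cd2+ < Ag+ (both 46 e⁻, Z=48>47).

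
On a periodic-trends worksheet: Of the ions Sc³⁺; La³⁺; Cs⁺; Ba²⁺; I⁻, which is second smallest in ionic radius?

La³⁺

Tabulating Z and e⁻: Sc³⁺ has 18 e⁻ (Z=21), La³⁺ has 54 e⁻ (Z=57), Ba²⁺ has 54 e⁻ (Z=56), Cs⁺ has 54 e⁻ (Z=55), I⁻ has 54 e⁻ (Z=53). Sc³⁺ < La³⁺ (same group, 2 shells fewer); La³⁺ < Ba²⁺ (both 54 e⁻, Z=57>56); Ba²⁺ < Cs⁺ (both 54 e⁻, Z=56>55); Cs⁺ < I⁻ (both 54 e⁻, Z=55>53).
So the order is Sc³⁺ < La³⁺ < Ba²⁺ < Cs⁺ < I⁻; the 2nd-smallest ion is La³⁺.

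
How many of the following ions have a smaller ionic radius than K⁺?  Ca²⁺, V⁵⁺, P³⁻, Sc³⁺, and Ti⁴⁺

Isoelectronic series (18 e⁻ each). Size is set by nuclear charge: more protons means a smaller ion. V⁵⁺ (Z=23), Ti⁴⁺ (Z=22), Sc³⁺ (Z=21), Ca²⁺ (Z=20), K⁺ (Z=19), P³⁻ (Z=15).
Relative to K⁺, the ions that are smaller are V⁵⁺, Ti⁴⁺, Sc³⁺, Ca²⁺. That's 4.

4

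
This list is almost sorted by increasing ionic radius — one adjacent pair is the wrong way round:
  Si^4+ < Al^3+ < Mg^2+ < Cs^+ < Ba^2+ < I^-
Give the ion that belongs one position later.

Check each adjacent pair. Cs^+ and Ba^2+ are reversed: both have 54 electrons but Z(Ba)=56 > Z(Cs)=55, so Ba^2+ should be the smaller of the two. No other neighbouring pair contradicts the periodic trends, so Cs^+ is the ion listed too early.

Cs^+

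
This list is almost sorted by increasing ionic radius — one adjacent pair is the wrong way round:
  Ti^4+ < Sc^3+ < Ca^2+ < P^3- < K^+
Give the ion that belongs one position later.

Check each adjacent pair. P^3- and K^+ are reversed: both have 18 electrons but Z(K)=19 > Z(P)=15, so K^+ should be the smaller of the two. No other neighbouring pair contradicts the periodic trends, so P^3- is the ion listed too early.

P^3-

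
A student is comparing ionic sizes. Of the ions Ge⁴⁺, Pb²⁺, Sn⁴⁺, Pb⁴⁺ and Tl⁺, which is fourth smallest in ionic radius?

Electron counts and nuclear charges: Ge⁴⁺ (Z=32, 28 e⁻), Sn⁴⁺ (Z=50, 46 e⁻), Pb⁴⁺ (Z=82, 78 e⁻), Pb²⁺ (Z=82, 80 e⁻), Tl⁺ (Z=81, 80 e⁻). Ge⁴⁺ < Sn⁴⁺ (same group, period 4 vs 5); Sn⁴⁺ < Pb⁴⁺ (same group, period 5 vs 6); Pb⁴⁺ < Pb²⁺ (higher charge on the same element); Pb²⁺ < Tl⁺ (both 80 e⁻, Z=82>81).
Full ascending order: Ge⁴⁺ < Sn⁴⁺ < Pb⁴⁺ < Pb²⁺ < Tl⁺. Counting from the smallest, position 4 is Pb²⁺.

Pb²⁺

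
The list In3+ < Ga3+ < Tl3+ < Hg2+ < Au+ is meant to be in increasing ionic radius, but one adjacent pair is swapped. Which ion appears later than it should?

Check each adjacent pair. In3+ and Ga3+ are reversed: same group and charge — period 4 sits above period 5, so Ga3+ is smaller. No other neighbouring pair contradicts the periodic trends, so Ga3+ is the ion listed too late.

Ga3+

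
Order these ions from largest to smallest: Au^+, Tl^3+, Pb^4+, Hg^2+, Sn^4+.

Work out protons and electrons: Sn^4+: 46 e⁻, Z=50, Pb^4+: 78 e⁻, Z=82, Tl^3+: 78 e⁻, Z=81, Hg^2+: 78 e⁻, Z=80, Au^+: 78 e⁻, Z=79. Sn^4+ < Pb^4+ (same group, 1 shell fewer); Pb^4+ < Tl^3+ (both 78 e⁻, Z=82>81); Tl^3+ < Hg^2+ (both 78 e⁻, Z=81>80); Hg^2+ < Au^+ (isoelectronic, higher Z=80 is smaller).

Au^+ > Hg^2+ > Tl^3+ > Pb^4+ > Sn^4+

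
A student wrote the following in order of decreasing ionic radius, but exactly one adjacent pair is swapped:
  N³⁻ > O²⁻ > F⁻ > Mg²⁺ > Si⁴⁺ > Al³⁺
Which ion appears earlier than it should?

Si⁴⁺

Check each adjacent pair. Si⁴⁺ and Al³⁺ are reversed: both have 10 electrons but Z(Si)=14 > Z(Al)=13, so Si⁴⁺ should be the smaller of the two. No other neighbouring pair contradicts the periodic trends, so Si⁴⁺ is the ion listed too early.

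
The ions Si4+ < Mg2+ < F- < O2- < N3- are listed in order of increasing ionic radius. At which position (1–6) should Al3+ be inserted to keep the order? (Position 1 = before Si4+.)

2

Isoelectronic series (10 e⁻ each). Size is set by nuclear charge: more protons means a smaller ion. Si4+ (Z=14), Al3+ (Z=13), Mg2+ (Z=12), F- (Z=9), O2- (Z=8), N3- (Z=7).
Merged order: Si4+ < Al3+ < Mg2+ < F- < O2- < N3- — Al3+ is number 2.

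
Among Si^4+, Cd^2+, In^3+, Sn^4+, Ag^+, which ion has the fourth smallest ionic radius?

Cd^2+

Si^4+ (Z=14, 10 e⁻), Sn^4+ (Z=50, 46 e⁻), In^3+ (Z=49, 46 e⁻), Cd^2+ (Z=48, 46 e⁻), Ag^+ (Z=47, 46 e⁻). Si^4+ < Sn^4+ (same group, 2 shells fewer); Sn^4+ < In^3+ (both 46 e⁻, Z=50>49); In^3+ < Cd^2+ (isoelectronic, higher Z=49 is smaller); Cd^2+ < Ag^+ (isoelectronic, higher Z=48 is smaller).
Full ascending order: Si^4+ < Sn^4+ < In^3+ < Cd^2+ < Ag^+. Counting from the smallest, position 4 is Cd^2+.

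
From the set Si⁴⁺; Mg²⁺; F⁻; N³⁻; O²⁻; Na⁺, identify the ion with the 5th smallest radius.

Each ion has 10 electrons. The ranking follows nuclear charge in reverse — greater Z gives a smaller radius. Si⁴⁺ (Z=14), Mg²⁺ (Z=12), Na⁺ (Z=11), F⁻ (Z=9), O²⁻ (Z=8), N³⁻ (Z=7).
That gives Si⁴⁺ < Mg²⁺ < Na⁺ < F⁻ < O²⁻ < N³⁻. From the smallest end, number 5 is O²⁻.

O²⁻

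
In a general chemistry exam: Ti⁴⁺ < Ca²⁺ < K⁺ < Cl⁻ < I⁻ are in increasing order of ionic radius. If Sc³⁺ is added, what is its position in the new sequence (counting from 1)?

2

Tabulating Z and e⁻: Ti⁴⁺ (Z=22, 18 e⁻), Sc³⁺ (Z=21, 18 e⁻), Ca²⁺ (Z=20, 18 e⁻), K⁺ (Z=19, 18 e⁻), Cl⁻ (Z=17, 18 e⁻), I⁻ (Z=53, 54 e⁻). Ti⁴⁺ < Sc³⁺ (isoelectronic, higher Z=22 is smaller); Sc³⁺ < Ca²⁺ (isoelectronic, higher Z=21 is smaller); Ca²⁺ < K⁺ (both 18 e⁻, Z=20>19); K⁺ < Cl⁻ (isoelectronic, higher Z=19 is smaller); Cl⁻ < I⁻ (same group, 2 shells fewer).
The complete sequence is Ti⁴⁺ < Sc³⁺ < Ca²⁺ < K⁺ < Cl⁻ < I⁻. Sc³⁺ sits at position 2.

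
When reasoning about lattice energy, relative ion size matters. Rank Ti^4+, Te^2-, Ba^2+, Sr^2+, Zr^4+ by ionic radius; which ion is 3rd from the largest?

Sr^2+

Work out protons and electrons: Ti^4+ has 18 e⁻ (Z=22), Zr^4+ has 36 e⁻ (Z=40), Sr^2+ has 36 e⁻ (Z=38), Ba^2+ has 54 e⁻ (Z=56), Te^2- has 54 e⁻ (Z=52). Ti^4+ < Zr^4+ (same group, period 4 vs 5); Zr^4+ < Sr^2+ (isoelectronic, higher Z=40 is smaller); Sr^2+ < Ba^2+ (same group, 1 shell fewer); Ba^2+ < Te^2- (both 54 e⁻, Z=56>52).
Full ascending order: Ti^4+ < Zr^4+ < Sr^2+ < Ba^2+ < Te^2-. Counting from the largest, position 3 is Sr^2+.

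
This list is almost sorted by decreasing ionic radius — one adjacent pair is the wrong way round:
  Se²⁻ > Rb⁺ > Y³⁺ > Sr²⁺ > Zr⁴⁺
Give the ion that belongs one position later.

Y³⁺

Compare adjacent ions: both have 36 electrons but Z(Y)=39 > Z(Sr)=38, so Y³⁺ should be the smaller of the two — yet in this decreasing list Y³⁺ sits before Sr²⁺. Nothing else is reversed, so Y³⁺ should move one place to the right.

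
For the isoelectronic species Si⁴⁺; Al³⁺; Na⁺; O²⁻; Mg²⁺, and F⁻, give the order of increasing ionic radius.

These species are isoelectronic with 10 electrons. The only difference is the number of protons: Si⁴⁺ (Z=14), Al³⁺ (Z=13), Mg²⁺ (Z=12), Na⁺ (Z=11), F⁻ (Z=9), O²⁻ (Z=8). The strongest nuclear pull (Si⁴⁺) gives the smallest ion.

Si⁴⁺ < Al³⁺ < Mg²⁺ < Na⁺ < F⁻ < O²⁻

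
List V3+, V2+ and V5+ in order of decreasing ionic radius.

V2+ > V3+ > V5+

For a single element, ionic radius drops as positive charge rises — V5+ < V2+.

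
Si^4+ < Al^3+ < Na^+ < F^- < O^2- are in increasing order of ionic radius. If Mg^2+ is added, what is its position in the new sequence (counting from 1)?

3

All of these have 10 electrons (isoelectronic). With the same electron cloud, the ion with the most protons pulls it in tightest. Nuclear charges: Si^4+ (Z=14), Al^3+ (Z=13), Mg^2+ (Z=12), Na^+ (Z=11), F^- (Z=9), O^2- (Z=8). Highest Z is smallest.
The complete sequence is Si^4+ < Al^3+ < Mg^2+ < Na^+ < F^- < O^2-. Mg^2+ sits at position 3.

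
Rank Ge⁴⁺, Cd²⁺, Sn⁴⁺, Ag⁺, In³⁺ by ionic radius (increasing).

Ge⁴⁺ < Sn⁴⁺ < In³⁺ < Cd²⁺ < Ag⁺

Electron counts and nuclear charges: Ge⁴⁺ (Z=32, 28 e⁻), Sn⁴⁺ (Z=50, 46 e⁻), In³⁺ (Z=49, 46 e⁻), Cd²⁺ (Z=48, 46 e⁻), Ag⁺ (Z=47, 46 e⁻). Ge⁴⁺ < Sn⁴⁺ (same group, 1 shell fewer); Sn⁴⁺ < In³⁺ (isoelectronic, higher Z=50 is smaller); In³⁺ < Cd²⁺ (both 46 e⁻, Z=49>48); Cd²⁺ < Ag⁺ (isoelectronic, higher Z=48 is smaller).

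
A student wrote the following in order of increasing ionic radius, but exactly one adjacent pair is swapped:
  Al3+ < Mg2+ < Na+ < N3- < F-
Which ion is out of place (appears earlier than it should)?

N3-

Check each adjacent pair. N3- and F- are reversed: they are isoelectronic (10 e⁻) and F has more protons than N (9 vs 7), making F- smaller. No other neighbouring pair contradicts the periodic trends, so N3- is the ion listed too early.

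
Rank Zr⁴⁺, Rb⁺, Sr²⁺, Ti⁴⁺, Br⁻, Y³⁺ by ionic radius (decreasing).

First list Z and electron count for each: Ti⁴⁺ (Z=22, 18 e⁻), Zr⁴⁺ (Z=40, 36 e⁻), Y³⁺ (Z=39, 36 e⁻), Sr²⁺ (Z=38, 36 e⁻), Rb⁺ (Z=37, 36 e⁻), Br⁻ (Z=35, 36 e⁻). Ti⁴⁺ < Zr⁴⁺ (same group, period 4 vs 5); Zr⁴⁺ < Y³⁺ (both 36 e⁻, Z=40>39); Y³⁺ < Sr²⁺ (isoelectronic, higher Z=39 is smaller); Sr²⁺ < Rb⁺ (isoelectronic, higher Z=38 is smaller); Rb⁺ < Br⁻ (both 36 e⁻, Z=37>35).

Br⁻ > Rb⁺ > Sr²⁺ > Y³⁺ > Zr⁴⁺ > Ti⁴⁺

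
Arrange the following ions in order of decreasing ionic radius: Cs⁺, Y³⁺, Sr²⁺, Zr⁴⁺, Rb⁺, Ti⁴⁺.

Cs⁺ > Rb⁺ > Sr²⁺ > Y³⁺ > Zr⁴⁺ > Ti⁴⁺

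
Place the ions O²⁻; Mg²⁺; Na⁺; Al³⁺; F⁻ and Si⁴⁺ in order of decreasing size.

O²⁻ > F⁻ > Na⁺ > Mg²⁺ > Al³⁺ > Si⁴⁺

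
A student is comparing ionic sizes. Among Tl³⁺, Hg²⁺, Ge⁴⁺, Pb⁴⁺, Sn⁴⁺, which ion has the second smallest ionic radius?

Sn⁴⁺

Electron counts and nuclear charges: Ge⁴⁺: 28 e⁻, Z=32, Sn⁴⁺: 46 e⁻, Z=50, Pb⁴⁺: 78 e⁻, Z=82, Tl³⁺: 78 e⁻, Z=81, Hg²⁺: 78 e⁻, Z=80. Ge⁴⁺ < Sn⁴⁺ (same group, period 4 vs 5); Sn⁴⁺ < Pb⁴⁺ (same group, 1 shell fewer); Pb⁴⁺ < Tl³⁺ (both 78 e⁻, Z=82>81); Tl³⁺ < Hg²⁺ (both 78 e⁻, Z=81>80).
Ordering: Ge⁴⁺ < Sn⁴⁺ < Pb⁴⁺ < Tl³⁺ < Hg²⁺. The second smallest is Sn⁴⁺.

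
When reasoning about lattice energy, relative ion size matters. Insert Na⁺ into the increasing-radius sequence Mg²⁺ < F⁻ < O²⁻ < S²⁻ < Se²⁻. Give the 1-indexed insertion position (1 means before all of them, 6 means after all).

2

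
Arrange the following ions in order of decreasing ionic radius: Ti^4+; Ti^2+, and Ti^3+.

For a single element, ionic radius drops as positive charge rises — Ti^4+ < Ti^2+.

Ti^2+ > Ti^3+ > Ti^4+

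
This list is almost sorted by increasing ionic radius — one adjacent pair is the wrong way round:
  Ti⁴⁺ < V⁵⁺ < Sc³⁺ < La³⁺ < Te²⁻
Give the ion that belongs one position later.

Ti⁴⁺

Check each adjacent pair. Ti⁴⁺ and V⁵⁺ are reversed: both have 18 electrons but Z(V)=23 > Z(Ti)=22, so V⁵⁺ should be the smaller of the two. No other neighbouring pair contradicts the periodic trends, so Ti⁴⁺ is the ion listed too early.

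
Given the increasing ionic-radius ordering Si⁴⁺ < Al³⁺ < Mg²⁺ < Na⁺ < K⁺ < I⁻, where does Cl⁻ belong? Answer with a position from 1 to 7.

6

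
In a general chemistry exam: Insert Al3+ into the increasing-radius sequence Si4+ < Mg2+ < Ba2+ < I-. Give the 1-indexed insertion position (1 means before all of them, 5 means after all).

Electron counts and nuclear charges: Si4+ (Z=14, 10 e⁻), Al3+ (Z=13, 10 e⁻), Mg2+ (Z=12, 10 e⁻), Ba2+ (Z=56, 54 e⁻), I- (Z=53, 54 e⁻). Si4+ < Al3+ (both 10 e⁻, Z=14>13); Al3+ < Mg2+ (isoelectronic, higher Z=13 is smaller); Mg2+ < Ba2+ (same group, period 3 vs 6); Ba2+ < I- (both 54 e⁻, Z=56>53).
Putting Al3+ in gives Si4+ < Al3+ < Mg2+ < Ba2+ < I-; it lands at slot 2.

2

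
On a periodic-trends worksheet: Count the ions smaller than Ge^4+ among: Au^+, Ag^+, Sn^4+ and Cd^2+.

0

Work out protons and electrons: Ge^4+ has 28 e⁻ (Z=32), Sn^4+ has 46 e⁻ (Z=50), Cd^2+ has 46 e⁻ (Z=48), Ag^+ has 46 e⁻ (Z=47), Au^+ has 78 e⁻ (Z=79). Ge^4+ < Sn^4+ (same group, 1 shell fewer); Sn^4+ < Cd^2+ (isoelectronic, higher Z=50 is smaller); Cd^2+ < Ag^+ (both 46 e⁻, Z=48>47); Ag^+ < Au^+ (same group, period 5 vs 6).
Relative to Ge^4+, the ions that are smaller are none. Count: 0.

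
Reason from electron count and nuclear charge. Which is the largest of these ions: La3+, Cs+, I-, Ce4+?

Each ion has 54 electrons. The ranking follows nuclear charge in reverse — greater Z gives a smaller radius. Ce4+ (Z=58), La3+ (Z=57), Cs+ (Z=55), I- (Z=53).

I-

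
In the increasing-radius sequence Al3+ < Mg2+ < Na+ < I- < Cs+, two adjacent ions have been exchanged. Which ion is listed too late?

The pair I-, Cs+ is the wrong way round — both have 54 electrons but Z(Cs)=55 > Z(I)=53, so Cs+ should be the smaller of the two. All other adjacent pairs agree with periodic trends, so Cs+ is the misplaced ion.

Cs+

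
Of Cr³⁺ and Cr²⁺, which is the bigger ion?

These are all Cr ions. Removing more electrons (higher positive charge) pulls the remaining electrons in closer, so Cr³⁺ is smallest and Cr²⁺ is largest.

Cr²⁺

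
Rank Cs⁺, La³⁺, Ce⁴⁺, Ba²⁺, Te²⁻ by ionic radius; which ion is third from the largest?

Ba²⁺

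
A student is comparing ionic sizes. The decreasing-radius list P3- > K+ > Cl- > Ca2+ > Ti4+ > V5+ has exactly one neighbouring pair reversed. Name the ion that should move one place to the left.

Check each adjacent pair. K+ and Cl- are reversed: K+ and Cl- share 18 electrons; the higher nuclear charge on K (Z=19) contracts it more, so K+ < Cl-. No other neighbouring pair contradicts the periodic trends, so Cl- is the ion listed too late.

Cl-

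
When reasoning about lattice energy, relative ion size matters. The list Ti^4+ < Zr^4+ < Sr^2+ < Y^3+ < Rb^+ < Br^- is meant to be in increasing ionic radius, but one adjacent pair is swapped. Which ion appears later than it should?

Check each adjacent pair. Sr^2+ and Y^3+ are reversed: both have 36 electrons but Z(Y)=39 > Z(Sr)=38, so Y^3+ should be the smaller of the two. No other neighbouring pair contradicts the periodic trends, so Y^3+ is the ion listed too late.

Y^3+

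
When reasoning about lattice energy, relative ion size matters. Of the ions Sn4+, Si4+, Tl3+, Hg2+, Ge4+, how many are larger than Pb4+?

Electron counts and nuclear charges: Si4+: 10 e⁻, Z=14, Ge4+: 28 e⁻, Z=32, Sn4+: 46 e⁻, Z=50, Pb4+: 78 e⁻, Z=82, Tl3+: 78 e⁻, Z=81, Hg2+: 78 e⁻, Z=80. Si4+ < Ge4+ (same group, 1 shell fewer); Ge4+ < Sn4+ (same group, period 4 vs 5); Sn4+ < Pb4+ (same group, 1 shell fewer); Pb4+ < Tl3+ (isoelectronic, higher Z=82 is smaller); Tl3+ < Hg2+ (both 78 e⁻, Z=81>80).
Placing each against Pb4+: smaller — Si4+, Ge4+, Sn4+; larger — Tl3+, Hg2+. So 2 are larger.

2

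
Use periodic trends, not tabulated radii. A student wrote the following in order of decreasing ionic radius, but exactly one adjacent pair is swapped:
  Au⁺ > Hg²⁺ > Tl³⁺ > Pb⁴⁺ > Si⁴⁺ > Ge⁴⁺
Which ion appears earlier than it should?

Si⁴⁺

Check each adjacent pair. Si⁴⁺ and Ge⁴⁺ are reversed: both in group 14 with the same charge; Si⁴⁺ (period 3) has the smaller radius. No other neighbouring pair contradicts the periodic trends, so Si⁴⁺ is the ion listed too early.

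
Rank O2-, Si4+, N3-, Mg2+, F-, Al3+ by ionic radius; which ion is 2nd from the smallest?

These species are isoelectronic with 10 electrons. The only difference is the number of protons: Si4+ (Z=14), Al3+ (Z=13), Mg2+ (Z=12), F- (Z=9), O2- (Z=8), N3- (Z=7). The strongest nuclear pull (Si4+) gives the smallest ion.
That gives Si4+ < Al3+ < Mg2+ < F- < O2- < N3-. From the smallest end, number 2 is Al3+.

Al3+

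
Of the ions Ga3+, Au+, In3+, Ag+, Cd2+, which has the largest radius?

Work out protons and electrons: Ga3+ has 28 e⁻ (Z=31), In3+ has 46 e⁻ (Z=49), Cd2+ has 46 e⁻ (Z=48), Ag+ has 46 e⁻ (Z=47), Au+ has 78 e⁻ (Z=79). Ga3+ < In3+ (same group, 1 shell fewer); In3+ < Cd2+ (isoelectronic, higher Z=49 is smaller); Cd2+ < Ag+ (isoelectronic, higher Z=48 is smaller); Ag+ < Au+ (same group, 1 shell fewer).

Au+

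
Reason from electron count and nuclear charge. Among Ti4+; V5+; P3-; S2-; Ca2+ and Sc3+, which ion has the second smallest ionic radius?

Ti4+

Isoelectronic series (18 e⁻ each). Size is set by nuclear charge: more protons means a smaller ion. V5+ (Z=23), Ti4+ (Z=22), Sc3+ (Z=21), Ca2+ (Z=20), S2- (Z=16), P3- (Z=15).
So the order is V5+ < Ti4+ < Sc3+ < Ca2+ < S2- < P3-; the 2nd-smallest ion is Ti4+.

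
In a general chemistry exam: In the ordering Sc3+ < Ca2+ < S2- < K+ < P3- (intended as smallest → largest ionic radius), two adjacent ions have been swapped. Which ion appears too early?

S2-

Check each adjacent pair. S2- and K+ are reversed: both have 18 electrons but Z(K)=19 > Z(S)=16, so K+ should be the smaller of the two. No other neighbouring pair contradicts the periodic trends, so S2- is the ion listed too early.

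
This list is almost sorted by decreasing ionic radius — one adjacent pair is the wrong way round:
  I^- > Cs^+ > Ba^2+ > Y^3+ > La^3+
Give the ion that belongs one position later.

The pair Y^3+, La^3+ is the wrong way round — same group and charge — period 5 sits above period 6, so Y^3+ is smaller. All other adjacent pairs agree with periodic trends, so Y^3+ is the misplaced ion.

Y^3+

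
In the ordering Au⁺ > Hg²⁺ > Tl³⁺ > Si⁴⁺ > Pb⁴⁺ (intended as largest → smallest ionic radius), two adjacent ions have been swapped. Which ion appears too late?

Pb⁴⁺

Compare adjacent ions: both in group 14 with the same charge; Si⁴⁺ (period 3) has the smaller radius — yet in this decreasing list Si⁴⁺ sits before Pb⁴⁺. Nothing else is reversed, so Pb⁴⁺ should move one place to the left.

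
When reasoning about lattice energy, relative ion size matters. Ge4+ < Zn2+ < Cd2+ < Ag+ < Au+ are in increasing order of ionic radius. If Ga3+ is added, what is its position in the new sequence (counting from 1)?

2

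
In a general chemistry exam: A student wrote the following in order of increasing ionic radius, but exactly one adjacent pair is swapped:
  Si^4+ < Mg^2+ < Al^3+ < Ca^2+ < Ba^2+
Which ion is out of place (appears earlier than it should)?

Mg^2+

The pair Mg^2+, Al^3+ is the wrong way round — they are isoelectronic (10 e⁻) and Al has more protons than Mg (13 vs 12), making Al^3+ smaller. All other adjacent pairs agree with periodic trends, so Mg^2+ is the misplaced ion.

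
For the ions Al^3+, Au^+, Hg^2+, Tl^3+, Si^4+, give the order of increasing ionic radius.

Work out protons and electrons: Si^4+: 10 e⁻, Z=14, Al^3+: 10 e⁻, Z=13, Tl^3+: 78 e⁻, Z=81, Hg^2+: 78 e⁻, Z=80, Au^+: 78 e⁻, Z=79. Si^4+ < Al^3+ (isoelectronic, higher Z=14 is smaller); Al^3+ < Tl^3+ (same group, 3 shells fewer); Tl^3+ < Hg^2+ (isoelectronic, higher Z=81 is smaller); Hg^2+ < Au^+ (both 78 e⁻, Z=80>79).

Si^4+ < Al^3+ < Tl^3+ < Hg^2+ < Au^+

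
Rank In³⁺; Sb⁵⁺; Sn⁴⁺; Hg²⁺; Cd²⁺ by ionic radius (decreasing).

First list Z and electron count for each: Sb⁵⁺ has 46 e⁻ (Z=51), Sn⁴⁺ has 46 e⁻ (Z=50), In³⁺ has 46 e⁻ (Z=49), Cd²⁺ has 46 e⁻ (Z=48), Hg²⁺ has 78 e⁻ (Z=80). Sb⁵⁺ < Sn⁴⁺ (isoelectronic, higher Z=51 is smaller); Sn⁴⁺ < In³⁺ (isoelectronic, higher Z=50 is smaller); In³⁺ < Cd²⁺ (isoelectronic, higher Z=49 is smaller); Cd²⁺ < Hg²⁺ (same group, 1 shell fewer).

Hg²⁺ > Cd²⁺ > In³⁺ > Sn⁴⁺ > Sb⁵⁺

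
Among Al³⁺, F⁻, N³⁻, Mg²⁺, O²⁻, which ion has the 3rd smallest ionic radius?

F⁻

Isoelectronic series (10 e⁻ each). Size is set by nuclear charge: more protons means a smaller ion. Al³⁺ (Z=13), Mg²⁺ (Z=12), F⁻ (Z=9), O²⁻ (Z=8), N³⁻ (Z=7).
So the order is Al³⁺ < Mg²⁺ < F⁻ < O²⁻ < N³⁻; the 3rd-smallest ion is F⁻.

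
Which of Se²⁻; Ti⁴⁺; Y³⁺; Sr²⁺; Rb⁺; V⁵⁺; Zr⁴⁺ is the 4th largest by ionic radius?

Work out protons and electrons: V⁵⁺: 18 e⁻, Z=23, Ti⁴⁺: 18 e⁻, Z=22, Zr⁴⁺: 36 e⁻, Z=40, Y³⁺: 36 e⁻, Z=39, Sr²⁺: 36 e⁻, Z=38, Rb⁺: 36 e⁻, Z=37, Se²⁻: 36 e⁻, Z=34. V⁵⁺ < Ti⁴⁺ (isoelectronic, higher Z=23 is smaller); Ti⁴⁺ < Zr⁴⁺ (same group, 1 shell fewer); Zr⁴⁺ < Y³⁺ (both 36 e⁻, Z=40>39); Y³⁺ < Sr²⁺ (both 36 e⁻, Z=39>38); Sr²⁺ < Rb⁺ (both 36 e⁻, Z=38>37); Rb⁺ < Se²⁻ (isoelectronic, higher Z=37 is smaller).
So the order is V⁵⁺ < Ti⁴⁺ < Zr⁴⁺ < Y³⁺ < Sr²⁺ < Rb⁺ < Se²⁻; the 4th-largest ion is Y³⁺.

Y³⁺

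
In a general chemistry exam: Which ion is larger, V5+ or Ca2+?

Ca2+

Each ion has 18 electrons. The ranking follows nuclear charge in reverse — greater Z gives a smaller radius. V5+ (Z=23), Ca2+ (Z=20).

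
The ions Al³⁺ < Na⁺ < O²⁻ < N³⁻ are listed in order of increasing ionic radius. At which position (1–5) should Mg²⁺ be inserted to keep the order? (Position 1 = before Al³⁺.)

2

Each ion has 10 electrons. The ranking follows nuclear charge in reverse — greater Z gives a smaller radius. Al³⁺ (Z=13), Mg²⁺ (Z=12), Na⁺ (Z=11), O²⁻ (Z=8), N³⁻ (Z=7).
Putting Mg²⁺ in gives Al³⁺ < Mg²⁺ < Na⁺ < O²⁻ < N³⁻; it lands at slot 2.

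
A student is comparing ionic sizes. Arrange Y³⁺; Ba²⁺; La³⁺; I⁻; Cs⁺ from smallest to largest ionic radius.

Tabulating Z and e⁻: Y³⁺ (Z=39, 36 e⁻), La³⁺ (Z=57, 54 e⁻), Ba²⁺ (Z=56, 54 e⁻), Cs⁺ (Z=55, 54 e⁻), I⁻ (Z=53, 54 e⁻). Y³⁺ < La³⁺ (same group, 1 shell fewer); La³⁺ < Ba²⁺ (isoelectronic, higher Z=57 is smaller); Ba²⁺ < Cs⁺ (isoelectronic, higher Z=56 is smaller); Cs⁺ < I⁻ (isoelectronic, higher Z=55 is smaller).

Y³⁺ < La³⁺ < Ba²⁺ < Cs⁺ < I⁻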